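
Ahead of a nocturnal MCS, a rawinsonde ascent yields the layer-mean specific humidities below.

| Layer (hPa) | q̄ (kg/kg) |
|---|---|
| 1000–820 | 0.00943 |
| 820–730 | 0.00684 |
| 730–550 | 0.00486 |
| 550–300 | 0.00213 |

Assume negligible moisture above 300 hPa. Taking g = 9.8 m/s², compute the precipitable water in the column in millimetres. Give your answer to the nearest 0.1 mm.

Precipitable water is the column-integrated vapour mass per unit area: PW = (1/g) Σ q̄ Δp, with q in kg/kg and Δp in Pa (1 kg/m² of water = 1 mm).
Layer 1000–820 hPa: Δp = 180 hPa = 18000 Pa, q̄ = 0.00943 kg/kg → 0.00943 × 18000 / 9.8 = 17.32 mm
Layer 820–730 hPa: Δp = 90 hPa = 9000 Pa, q̄ = 0.00684 kg/kg → 0.00684 × 9000 / 9.8 = 6.28 mm
Layer 730–550 hPa: Δp = 180 hPa = 18000 Pa, q̄ = 0.00486 kg/kg → 0.00486 × 18000 / 9.8 = 8.93 mm
Layer 550–300 hPa: Δp = 250 hPa = 25000 Pa, q̄ = 0.00213 kg/kg → 0.00213 × 25000 / 9.8 = 5.43 mm
PW = 17.32 + 6.28 + 8.93 + 5.43 = 37.96 ≈ 38.0 mm.

PW ≈ 38.0 mm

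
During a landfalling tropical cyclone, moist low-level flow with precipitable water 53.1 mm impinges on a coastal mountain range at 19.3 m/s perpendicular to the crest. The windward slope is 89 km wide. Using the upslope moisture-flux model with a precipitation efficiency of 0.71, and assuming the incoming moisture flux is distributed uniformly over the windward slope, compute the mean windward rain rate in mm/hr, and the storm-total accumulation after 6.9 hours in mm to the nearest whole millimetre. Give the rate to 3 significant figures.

Incoming column moisture flux per unit ridge length: F = V × PW = 19.3 × 53.1 = 1024.83 mm·m/s.
Spread over the 89 km slope with efficiency ε = 0.71: R = ε·F/W = 0.71 × 1024.83 / 89000 m = 8.176e-03 mm/s.
R = 8.176e-03 × 3600 = 29.4 mm/hr.
Over 6.9 h: total = 29.4 × 6.9 = 202.86 ≈ 203 mm.

R ≈ 29.4 mm/hr; total ≈ 203 mm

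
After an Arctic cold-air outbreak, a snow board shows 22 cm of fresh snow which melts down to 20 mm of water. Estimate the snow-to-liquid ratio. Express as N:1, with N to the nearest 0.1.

Ratio = snow depth / SWE = 220 mm / 20 mm = 11.0, i.e. 11.0:1.

ratio ≈ 11.0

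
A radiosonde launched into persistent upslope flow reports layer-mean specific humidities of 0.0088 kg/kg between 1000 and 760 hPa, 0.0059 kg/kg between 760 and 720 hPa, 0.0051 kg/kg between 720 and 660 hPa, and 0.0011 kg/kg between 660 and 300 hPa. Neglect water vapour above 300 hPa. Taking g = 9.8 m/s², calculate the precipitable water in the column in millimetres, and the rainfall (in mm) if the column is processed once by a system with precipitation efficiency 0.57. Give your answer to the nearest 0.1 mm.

Precipitable water is the column-integrated vapour mass per unit area: PW = (1/g) Σ q̄ Δp, with q in kg/kg and Δp in Pa (1 kg/m² of water = 1 mm).
Layer 1000–760 hPa: Δp = 240 hPa = 24000 Pa, q̄ = 0.0088 kg/kg → 0.0088 × 24000 / 9.8 = 21.55 mm
Layer 760–720 hPa: Δp = 40 hPa = 4000 Pa, q̄ = 0.0059 kg/kg → 0.0059 × 4000 / 9.8 = 2.41 mm
Layer 720–660 hPa: Δp = 60 hPa = 6000 Pa, q̄ = 0.0051 kg/kg → 0.0051 × 6000 / 9.8 = 3.12 mm
Layer 660–300 hPa: Δp = 360 hPa = 36000 Pa, q̄ = 0.0011 kg/kg → 0.0011 × 36000 / 9.8 = 4.04 mm
PW = 21.55 + 2.41 + 3.12 + 4.04 = 31.12 ≈ 31.1 mm.
Rainfall = ε × PW = 0.57 × 31.1 = 17.7 mm.

PW ≈ 31.1 mm; rainfall ≈ 17.7 mm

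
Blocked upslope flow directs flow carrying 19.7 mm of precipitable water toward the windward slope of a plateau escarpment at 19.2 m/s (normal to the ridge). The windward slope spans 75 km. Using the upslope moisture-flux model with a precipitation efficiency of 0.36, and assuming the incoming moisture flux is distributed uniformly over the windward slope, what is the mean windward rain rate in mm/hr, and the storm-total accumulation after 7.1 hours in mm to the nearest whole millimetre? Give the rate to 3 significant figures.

Incoming column moisture flux per unit ridge length: F = V × PW = 19.2 × 19.7 = 378.24 mm·m/s.
Spread over the 75 km slope with efficiency ε = 0.36: R = ε·F/W = 0.36 × 378.24 / 75000 m = 1.816e-03 mm/s.
R = 1.816e-03 × 3600 = 6.54 mm/hr.
Over 7.1 h: total = 6.54 × 7.1 = 46.434 ≈ 46 mm.

R ≈ 6.54 mm/hr; total ≈ 46 mm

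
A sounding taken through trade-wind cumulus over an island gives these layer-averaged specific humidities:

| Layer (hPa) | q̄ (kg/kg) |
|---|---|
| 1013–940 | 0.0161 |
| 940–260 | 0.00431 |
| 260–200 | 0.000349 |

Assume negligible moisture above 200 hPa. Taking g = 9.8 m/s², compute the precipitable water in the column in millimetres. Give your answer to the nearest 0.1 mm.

Precipitable water is the column-integrated vapour mass per unit area: PW = (1/g) Σ q̄ Δp, with q in kg/kg and Δp in Pa (1 kg/m² of water = 1 mm).
Layer 1013–940 hPa: Δp = 73 hPa = 7300 Pa, q̄ = 0.0161 kg/kg → 0.0161 × 7300 / 9.8 = 11.99 mm
Layer 940–260 hPa: Δp = 680 hPa = 68000 Pa, q̄ = 0.00431 kg/kg → 0.00431 × 68000 / 9.8 = 29.91 mm
Layer 260–200 hPa: Δp = 60 hPa = 6000 Pa, q̄ = 0.000349 kg/kg → 0.000349 × 6000 / 9.8 = 0.21 mm
PW = 11.99 + 29.91 + 0.21 = 42.11 ≈ 42.1 mm.

PW ≈ 42.1 mm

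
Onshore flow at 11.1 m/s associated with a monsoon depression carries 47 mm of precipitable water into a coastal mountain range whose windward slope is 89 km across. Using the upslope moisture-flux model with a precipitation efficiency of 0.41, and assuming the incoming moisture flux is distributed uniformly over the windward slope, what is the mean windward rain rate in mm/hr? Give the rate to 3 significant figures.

Incoming column moisture flux per unit ridge length: F = V × PW = 11.1 × 47 = 521.7 mm·m/s.
Spread over the 89 km slope with efficiency ε = 0.41: R = ε·F/W = 0.41 × 521.7 / 89000 m = 2.403e-03 mm/s.
R = 2.403e-03 × 3600 = 8.65 mm/hr.

R ≈ 8.65 mm/hr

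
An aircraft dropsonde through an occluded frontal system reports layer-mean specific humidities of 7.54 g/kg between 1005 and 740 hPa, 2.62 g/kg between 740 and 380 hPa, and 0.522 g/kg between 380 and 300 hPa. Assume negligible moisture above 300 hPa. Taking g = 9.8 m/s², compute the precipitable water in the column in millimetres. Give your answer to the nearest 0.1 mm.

PW ≈ 30.4 mm

Precipitable water is the column-integrated vapour mass per unit area: PW = (1/g) Σ q̄ Δp, with q in kg/kg and Δp in Pa (1 kg/m² of water = 1 mm).
Layer 1005–740 hPa: Δp = 265 hPa = 26500 Pa, q̄ = 0.00754 kg/kg → 0.00754 × 26500 / 9.8 = 20.39 mm
Layer 740–380 hPa: Δp = 360 hPa = 36000 Pa, q̄ = 0.00262 kg/kg → 0.00262 × 36000 / 9.8 = 9.62 mm
Layer 380–300 hPa: Δp = 80 hPa = 8000 Pa, q̄ = 0.000522 kg/kg → 0.000522 × 8000 / 9.8 = 0.43 mm
PW = 20.39 + 9.62 + 0.43 = 30.44 ≈ 30.4 mm.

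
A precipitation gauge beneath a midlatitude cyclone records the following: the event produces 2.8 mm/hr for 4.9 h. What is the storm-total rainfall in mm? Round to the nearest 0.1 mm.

total ≈ 13.7 mm

Total = Σ Rᵢ Δtᵢ = 2.8 × 4.9
      = 13.72 = 13.7 mm.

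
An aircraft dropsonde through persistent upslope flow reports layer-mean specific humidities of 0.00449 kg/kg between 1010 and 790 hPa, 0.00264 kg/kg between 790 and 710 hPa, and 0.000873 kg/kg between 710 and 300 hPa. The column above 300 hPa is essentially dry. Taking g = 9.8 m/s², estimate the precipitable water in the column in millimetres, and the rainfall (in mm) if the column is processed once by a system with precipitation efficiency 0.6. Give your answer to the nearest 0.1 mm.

Precipitable water is the column-integrated vapour mass per unit area: PW = (1/g) Σ q̄ Δp, with q in kg/kg and Δp in Pa (1 kg/m² of water = 1 mm).
Layer 1010–790 hPa: Δp = 220 hPa = 22000 Pa, q̄ = 0.00449 kg/kg → 0.00449 × 22000 / 9.8 = 10.08 mm
Layer 790–710 hPa: Δp = 80 hPa = 8000 Pa, q̄ = 0.00264 kg/kg → 0.00264 × 8000 / 9.8 = 2.16 mm
Layer 710–300 hPa: Δp = 410 hPa = 41000 Pa, q̄ = 0.000873 kg/kg → 0.000873 × 41000 / 9.8 = 3.65 mm
PW = 10.08 + 2.16 + 3.65 = 15.89 ≈ 15.9 mm.
Rainfall = ε × PW = 0.6 × 15.9 = 9.5 mm.

PW ≈ 15.9 mm; rainfall ≈ 9.5 mm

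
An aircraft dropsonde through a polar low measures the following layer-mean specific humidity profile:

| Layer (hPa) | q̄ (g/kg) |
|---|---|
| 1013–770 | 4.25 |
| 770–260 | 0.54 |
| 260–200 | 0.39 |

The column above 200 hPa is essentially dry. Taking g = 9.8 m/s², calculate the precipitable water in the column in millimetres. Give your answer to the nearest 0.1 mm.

Precipitable water is the column-integrated vapour mass per unit area: PW = (1/g) Σ q̄ Δp, with q in kg/kg and Δp in Pa (1 kg/m² of water = 1 mm).
Layer 1013–770 hPa: Δp = 243 hPa = 24300 Pa, q̄ = 0.00425 kg/kg → 0.00425 × 24300 / 9.8 = 10.54 mm
Layer 770–260 hPa: Δp = 510 hPa = 51000 Pa, q̄ = 0.00054 kg/kg → 0.00054 × 51000 / 9.8 = 2.81 mm
Layer 260–200 hPa: Δp = 60 hPa = 6000 Pa, q̄ = 0.00039 kg/kg → 0.00039 × 6000 / 9.8 = 0.24 mm
PW = 10.54 + 2.81 + 0.24 = 13.59 ≈ 13.6 mm.

PW ≈ 13.6 mm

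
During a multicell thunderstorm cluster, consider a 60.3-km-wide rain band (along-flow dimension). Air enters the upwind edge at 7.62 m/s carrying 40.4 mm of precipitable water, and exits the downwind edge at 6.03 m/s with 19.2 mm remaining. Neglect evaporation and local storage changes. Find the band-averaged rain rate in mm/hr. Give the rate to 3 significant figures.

Column moisture flux per unit crosswind length is F = V × PW.
Inflow: F_in = 7.62 × 40.4 = 307.848 mm·m/s
Outflow: F_out = 6.03 × 19.2 = 115.776 mm·m/s
Steady-state rate R = (F_in − F_out)/L = (307.848 − 115.776) / 60300 m = 3.185e-03 mm/s.
R = 3.185e-03 × 3600 = 11.5 mm/hr.

R ≈ 11.5 mm/hr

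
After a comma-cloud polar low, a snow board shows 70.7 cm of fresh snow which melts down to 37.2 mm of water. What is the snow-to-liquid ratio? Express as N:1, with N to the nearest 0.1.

Ratio = snow depth / SWE = 707 mm / 37.2 mm = 19.0, i.e. 19.0:1.

ratio ≈ 19.0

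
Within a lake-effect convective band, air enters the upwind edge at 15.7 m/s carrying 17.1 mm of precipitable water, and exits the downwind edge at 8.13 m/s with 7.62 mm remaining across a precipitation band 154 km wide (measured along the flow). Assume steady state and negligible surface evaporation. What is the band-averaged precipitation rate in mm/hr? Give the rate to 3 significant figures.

R ≈ 4.83 mm/hr

Column moisture flux per unit crosswind length is F = V × PW.
Inflow: F_in = 15.7 × 17.1 = 268.47 mm·m/s
Outflow: F_out = 8.13 × 7.62 = 61.9506 mm·m/s
Steady-state rate R = (F_in − F_out)/L = (268.47 − 61.9506) / 154000 m = 1.341e-03 mm/s.
R = 1.341e-03 × 3600 = 4.83 mm/hr.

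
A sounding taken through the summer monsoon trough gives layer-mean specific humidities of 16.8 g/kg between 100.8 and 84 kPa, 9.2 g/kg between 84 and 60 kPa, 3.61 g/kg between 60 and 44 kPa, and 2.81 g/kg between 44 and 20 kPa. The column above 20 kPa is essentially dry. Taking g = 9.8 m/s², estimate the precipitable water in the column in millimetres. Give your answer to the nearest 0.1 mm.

Precipitable water is the column-integrated vapour mass per unit area: PW = (1/g) Σ q̄ Δp, with q in kg/kg and Δp in Pa (1 kg/m² of water = 1 mm).
Layer 100.8–84 kPa: Δp = 168 hPa = 16800 Pa, q̄ = 0.0168 kg/kg → 0.0168 × 16800 / 9.8 = 28.80 mm
Layer 84–60 kPa: Δp = 240 hPa = 24000 Pa, q̄ = 0.0092 kg/kg → 0.0092 × 24000 / 9.8 = 22.53 mm
Layer 60–44 kPa: Δp = 160 hPa = 16000 Pa, q̄ = 0.00361 kg/kg → 0.00361 × 16000 / 9.8 = 5.89 mm
Layer 44–20 kPa: Δp = 240 hPa = 24000 Pa, q̄ = 0.00281 kg/kg → 0.00281 × 24000 / 9.8 = 6.88 mm
PW = 28.80 + 22.53 + 5.89 + 6.88 = 64.10 ≈ 64.1 mm.

PW ≈ 64.1 mm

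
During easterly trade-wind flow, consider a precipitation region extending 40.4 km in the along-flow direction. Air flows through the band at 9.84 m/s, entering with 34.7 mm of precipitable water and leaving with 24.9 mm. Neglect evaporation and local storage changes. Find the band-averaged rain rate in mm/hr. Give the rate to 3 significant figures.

R ≈ 8.59 mm/hr

Column moisture flux per unit crosswind length is F = V × PW.
Inflow: F_in = 9.84 × 34.7 = 341.448 mm·m/s
Outflow: F_out = 9.84 × 24.9 = 245.016 mm·m/s
Steady-state rate R = (F_in − F_out)/L = (341.448 − 245.016) / 40400 m = 2.387e-03 mm/s.
R = 2.387e-03 × 3600 = 8.59 mm/hr.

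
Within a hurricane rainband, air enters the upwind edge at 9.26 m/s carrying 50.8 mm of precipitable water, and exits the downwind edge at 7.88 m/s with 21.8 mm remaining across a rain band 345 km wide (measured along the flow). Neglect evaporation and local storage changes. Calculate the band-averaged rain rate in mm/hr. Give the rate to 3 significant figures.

R ≈ 3.12 mm/hr

Column moisture flux per unit crosswind length is F = V × PW.
Inflow: F_in = 9.26 × 50.8 = 470.408 mm·m/s
Outflow: F_out = 7.88 × 21.8 = 171.784 mm·m/s
Steady-state rate R = (F_in − F_out)/L = (470.408 − 171.784) / 345000 m = 8.656e-04 mm/s.
R = 8.656e-04 × 3600 = 3.12 mm/hr.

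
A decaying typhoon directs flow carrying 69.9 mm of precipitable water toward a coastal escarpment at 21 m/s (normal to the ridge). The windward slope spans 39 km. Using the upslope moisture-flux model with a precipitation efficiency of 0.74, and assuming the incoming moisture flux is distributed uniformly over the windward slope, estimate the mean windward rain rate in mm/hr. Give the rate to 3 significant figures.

R ≈ 100 mm/hr

Incoming column moisture flux per unit ridge length: F = V × PW = 21 × 69.9 = 1467.9 mm·m/s.
Spread over the 39 km slope with efficiency ε = 0.74: R = ε·F/W = 0.74 × 1467.9 / 39000 m = 2.785e-02 mm/s.
R = 2.785e-02 × 3600 = 100 mm/hr.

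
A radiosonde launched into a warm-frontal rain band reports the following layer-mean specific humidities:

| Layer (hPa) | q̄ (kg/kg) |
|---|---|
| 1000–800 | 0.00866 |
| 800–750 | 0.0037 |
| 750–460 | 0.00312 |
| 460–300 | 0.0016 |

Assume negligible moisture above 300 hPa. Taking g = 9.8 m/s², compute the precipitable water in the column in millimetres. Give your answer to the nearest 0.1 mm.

Precipitable water is the column-integrated vapour mass per unit area: PW = (1/g) Σ q̄ Δp, with q in kg/kg and Δp in Pa (1 kg/m² of water = 1 mm).
Layer 1000–800 hPa: Δp = 200 hPa = 20000 Pa, q̄ = 0.00866 kg/kg → 0.00866 × 20000 / 9.8 = 17.67 mm
Layer 800–750 hPa: Δp = 50 hPa = 5000 Pa, q̄ = 0.0037 kg/kg → 0.0037 × 5000 / 9.8 = 1.89 mm
Layer 750–460 hPa: Δp = 290 hPa = 29000 Pa, q̄ = 0.00312 kg/kg → 0.00312 × 29000 / 9.8 = 9.23 mm
Layer 460–300 hPa: Δp = 160 hPa = 16000 Pa, q̄ = 0.0016 kg/kg → 0.0016 × 16000 / 9.8 = 2.61 mm
PW = 17.67 + 1.89 + 9.23 + 2.61 = 31.40 ≈ 31.4 mm.

PW ≈ 31.4 mm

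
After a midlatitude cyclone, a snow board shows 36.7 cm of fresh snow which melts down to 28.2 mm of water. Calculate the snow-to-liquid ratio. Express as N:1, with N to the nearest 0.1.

ratio ≈ 13.0

Ratio = snow depth / SWE = 367 mm / 28.2 mm = 13.0, i.e. 13.0:1.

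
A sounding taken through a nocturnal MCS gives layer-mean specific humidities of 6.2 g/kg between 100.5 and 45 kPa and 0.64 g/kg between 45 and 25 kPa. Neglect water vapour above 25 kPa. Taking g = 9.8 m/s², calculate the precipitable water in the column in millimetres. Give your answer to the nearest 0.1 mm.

PW ≈ 36.4 mm

Precipitable water is the column-integrated vapour mass per unit area: PW = (1/g) Σ q̄ Δp, with q in kg/kg and Δp in Pa (1 kg/m² of water = 1 mm).
Layer 100.5–45 kPa: Δp = 555 hPa = 55500 Pa, q̄ = 0.0062 kg/kg → 0.0062 × 55500 / 9.8 = 35.11 mm
Layer 45–25 kPa: Δp = 200 hPa = 20000 Pa, q̄ = 0.00064 kg/kg → 0.00064 × 20000 / 9.8 = 1.31 mm
PW = 35.11 + 1.31 = 36.42 ≈ 36.4 mm.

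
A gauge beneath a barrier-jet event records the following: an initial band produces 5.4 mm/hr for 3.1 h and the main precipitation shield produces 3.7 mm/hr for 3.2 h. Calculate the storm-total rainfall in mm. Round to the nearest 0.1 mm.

total ≈ 28.6 mm

Total = Σ Rᵢ Δtᵢ = 5.4 × 3.1 + 3.7 × 3.2
      = 16.74 + 11.84 = 28.6 mm.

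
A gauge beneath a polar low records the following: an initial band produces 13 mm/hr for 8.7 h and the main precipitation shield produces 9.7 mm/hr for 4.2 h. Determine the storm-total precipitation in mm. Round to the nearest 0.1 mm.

total ≈ 153.8 mm

Total = Σ Rᵢ Δtᵢ = 13 × 8.7 + 9.7 × 4.2
      = 113.1 + 40.74 = 153.8 mm.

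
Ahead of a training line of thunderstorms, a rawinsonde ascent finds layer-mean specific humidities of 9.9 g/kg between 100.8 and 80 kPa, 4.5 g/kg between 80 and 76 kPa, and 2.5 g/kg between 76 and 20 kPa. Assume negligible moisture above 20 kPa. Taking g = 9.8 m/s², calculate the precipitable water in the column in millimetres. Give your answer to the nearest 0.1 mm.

Precipitable water is the column-integrated vapour mass per unit area: PW = (1/g) Σ q̄ Δp, with q in kg/kg and Δp in Pa (1 kg/m² of water = 1 mm).
Layer 100.8–80 kPa: Δp = 208 hPa = 20800 Pa, q̄ = 0.0099 kg/kg → 0.0099 × 20800 / 9.8 = 21.01 mm
Layer 80–76 kPa: Δp = 40 hPa = 4000 Pa, q̄ = 0.0045 kg/kg → 0.0045 × 4000 / 9.8 = 1.84 mm
Layer 76–20 kPa: Δp = 560 hPa = 56000 Pa, q̄ = 0.0025 kg/kg → 0.0025 × 56000 / 9.8 = 14.29 mm
PW = 21.01 + 1.84 + 14.29 = 37.14 ≈ 37.1 mm.

PW ≈ 37.1 mm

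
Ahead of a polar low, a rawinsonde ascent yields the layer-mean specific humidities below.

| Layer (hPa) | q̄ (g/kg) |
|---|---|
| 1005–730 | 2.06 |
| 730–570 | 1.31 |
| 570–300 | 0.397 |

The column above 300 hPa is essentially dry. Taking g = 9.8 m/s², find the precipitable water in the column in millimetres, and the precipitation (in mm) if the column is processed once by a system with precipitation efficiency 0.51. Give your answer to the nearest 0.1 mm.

PW ≈ 9.0 mm; precipitation ≈ 4.6 mm

Precipitable water is the column-integrated vapour mass per unit area: PW = (1/g) Σ q̄ Δp, with q in kg/kg and Δp in Pa (1 kg/m² of water = 1 mm).
Layer 1005–730 hPa: Δp = 275 hPa = 27500 Pa, q̄ = 0.00206 kg/kg → 0.00206 × 27500 / 9.8 = 5.78 mm
Layer 730–570 hPa: Δp = 160 hPa = 16000 Pa, q̄ = 0.00131 kg/kg → 0.00131 × 16000 / 9.8 = 2.14 mm
Layer 570–300 hPa: Δp = 270 hPa = 27000 Pa, q̄ = 0.000397 kg/kg → 0.000397 × 27000 / 9.8 = 1.09 mm
PW = 5.78 + 2.14 + 1.09 = 9.01 ≈ 9.0 mm.
Precipitation = ε × PW = 0.51 × 9.0 = 4.6 mm.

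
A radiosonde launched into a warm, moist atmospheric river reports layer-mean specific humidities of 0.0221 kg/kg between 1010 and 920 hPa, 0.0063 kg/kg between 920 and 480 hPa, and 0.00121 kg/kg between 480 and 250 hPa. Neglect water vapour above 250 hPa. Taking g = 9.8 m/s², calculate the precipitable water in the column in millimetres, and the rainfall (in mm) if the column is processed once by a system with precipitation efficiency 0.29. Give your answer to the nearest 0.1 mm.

Precipitable water is the column-integrated vapour mass per unit area: PW = (1/g) Σ q̄ Δp, with q in kg/kg and Δp in Pa (1 kg/m² of water = 1 mm).
Layer 1010–920 hPa: Δp = 90 hPa = 9000 Pa, q̄ = 0.0221 kg/kg → 0.0221 × 9000 / 9.8 = 20.30 mm
Layer 920–480 hPa: Δp = 440 hPa = 44000 Pa, q̄ = 0.0063 kg/kg → 0.0063 × 44000 / 9.8 = 28.29 mm
Layer 480–250 hPa: Δp = 230 hPa = 23000 Pa, q̄ = 0.00121 kg/kg → 0.00121 × 23000 / 9.8 = 2.84 mm
PW = 20.30 + 28.29 + 2.84 = 51.43 ≈ 51.4 mm.
Rainfall = ε × PW = 0.29 × 51.4 = 14.9 mm.

PW ≈ 51.4 mm; rainfall ≈ 14.9 mm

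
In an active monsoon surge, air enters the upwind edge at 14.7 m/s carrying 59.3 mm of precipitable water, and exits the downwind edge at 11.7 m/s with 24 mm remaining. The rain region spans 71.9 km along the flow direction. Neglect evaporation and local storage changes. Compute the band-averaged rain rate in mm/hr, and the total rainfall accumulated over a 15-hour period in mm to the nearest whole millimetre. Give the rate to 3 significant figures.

R ≈ 29.6 mm/hr; total ≈ 444 mm

Column moisture flux per unit crosswind length is F = V × PW.
Inflow: F_in = 14.7 × 59.3 = 871.71 mm·m/s
Outflow: F_out = 11.7 × 24 = 280.8 mm·m/s
Steady-state rate R = (F_in − F_out)/L = (871.71 − 280.8) / 71900 m = 8.218e-03 mm/s.
R = 8.218e-03 × 3600 = 29.6 mm/hr.
Over 15 h: total = 29.6 × 15 = 444 mm.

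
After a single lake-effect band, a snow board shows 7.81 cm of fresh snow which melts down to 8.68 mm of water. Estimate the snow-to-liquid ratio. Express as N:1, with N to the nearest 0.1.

ratio ≈ 9.0

Ratio = snow depth / SWE = 78.1 mm / 8.68 mm = 9.0, i.e. 9.0:1.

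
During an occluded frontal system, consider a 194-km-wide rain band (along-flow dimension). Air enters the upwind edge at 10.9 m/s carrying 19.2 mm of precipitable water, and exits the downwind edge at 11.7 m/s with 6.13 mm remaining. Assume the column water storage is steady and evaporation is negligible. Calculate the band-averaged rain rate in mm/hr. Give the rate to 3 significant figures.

Column moisture flux per unit crosswind length is F = V × PW.
Inflow: F_in = 10.9 × 19.2 = 209.28 mm·m/s
Outflow: F_out = 11.7 × 6.13 = 71.721 mm·m/s
Steady-state rate R = (F_in − F_out)/L = (209.28 − 71.721) / 194000 m = 7.091e-04 mm/s.
R = 7.091e-04 × 3600 = 2.55 mm/hr.

R ≈ 2.55 mm/hr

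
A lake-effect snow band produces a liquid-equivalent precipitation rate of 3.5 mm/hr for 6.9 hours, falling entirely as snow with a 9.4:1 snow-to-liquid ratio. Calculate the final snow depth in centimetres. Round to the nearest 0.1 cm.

snow depth ≈ 22.7 cm

Liquid-equivalent depth = 3.5 × 6.9 = 24.15 mm.
Snow depth = 24.15 mm × 9.4 = 227.01 mm = 22.7 cm.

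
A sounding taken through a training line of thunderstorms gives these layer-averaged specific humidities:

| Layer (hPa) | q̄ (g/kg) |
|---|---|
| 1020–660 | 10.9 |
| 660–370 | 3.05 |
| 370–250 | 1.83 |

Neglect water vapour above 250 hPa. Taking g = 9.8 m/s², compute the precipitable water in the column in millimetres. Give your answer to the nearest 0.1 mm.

Precipitable water is the column-integrated vapour mass per unit area: PW = (1/g) Σ q̄ Δp, with q in kg/kg and Δp in Pa (1 kg/m² of water = 1 mm).
Layer 1020–660 hPa: Δp = 360 hPa = 36000 Pa, q̄ = 0.0109 kg/kg → 0.0109 × 36000 / 9.8 = 40.04 mm
Layer 660–370 hPa: Δp = 290 hPa = 29000 Pa, q̄ = 0.00305 kg/kg → 0.00305 × 29000 / 9.8 = 9.03 mm
Layer 370–250 hPa: Δp = 120 hPa = 12000 Pa, q̄ = 0.00183 kg/kg → 0.00183 × 12000 / 9.8 = 2.24 mm
PW = 40.04 + 9.03 + 2.24 = 51.31 ≈ 51.3 mm.

PW ≈ 51.3 mm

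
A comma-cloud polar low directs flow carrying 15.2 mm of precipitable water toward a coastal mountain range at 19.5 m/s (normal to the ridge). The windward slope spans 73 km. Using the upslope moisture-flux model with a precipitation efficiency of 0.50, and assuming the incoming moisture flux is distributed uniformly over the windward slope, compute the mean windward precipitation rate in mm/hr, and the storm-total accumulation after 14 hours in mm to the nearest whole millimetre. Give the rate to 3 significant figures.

Incoming column moisture flux per unit ridge length: F = V × PW = 19.5 × 15.2 = 296.4 mm·m/s.
Spread over the 73 km slope with efficiency ε = 0.50: R = ε·F/W = 0.50 × 296.4 / 73000 m = 2.030e-03 mm/s.
R = 2.030e-03 × 3600 = 7.31 mm/hr.
Over 14 h: total = 7.31 × 14 = 102.34 ≈ 102 mm.

R ≈ 7.31 mm/hr; total ≈ 102 mm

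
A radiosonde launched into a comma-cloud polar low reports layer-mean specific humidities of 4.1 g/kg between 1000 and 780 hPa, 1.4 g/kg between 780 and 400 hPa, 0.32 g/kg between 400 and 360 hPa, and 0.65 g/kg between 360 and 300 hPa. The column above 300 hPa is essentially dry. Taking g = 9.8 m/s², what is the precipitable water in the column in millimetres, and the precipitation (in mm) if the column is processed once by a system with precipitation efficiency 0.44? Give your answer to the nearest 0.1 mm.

PW ≈ 15.2 mm; precipitation ≈ 6.7 mm

Precipitable water is the column-integrated vapour mass per unit area: PW = (1/g) Σ q̄ Δp, with q in kg/kg and Δp in Pa (1 kg/m² of water = 1 mm).
Layer 1000–780 hPa: Δp = 220 hPa = 22000 Pa, q̄ = 0.0041 kg/kg → 0.0041 × 22000 / 9.8 = 9.20 mm
Layer 780–400 hPa: Δp = 380 hPa = 38000 Pa, q̄ = 0.0014 kg/kg → 0.0014 × 38000 / 9.8 = 5.43 mm
Layer 400–360 hPa: Δp = 40 hPa = 4000 Pa, q̄ = 0.00032 kg/kg → 0.00032 × 4000 / 9.8 = 0.13 mm
Layer 360–300 hPa: Δp = 60 hPa = 6000 Pa, q̄ = 0.00065 kg/kg → 0.00065 × 6000 / 9.8 = 0.40 mm
PW = 9.20 + 5.43 + 0.13 + 0.40 = 15.16 ≈ 15.2 mm.
Precipitation = ε × PW = 0.44 × 15.2 = 6.7 mm.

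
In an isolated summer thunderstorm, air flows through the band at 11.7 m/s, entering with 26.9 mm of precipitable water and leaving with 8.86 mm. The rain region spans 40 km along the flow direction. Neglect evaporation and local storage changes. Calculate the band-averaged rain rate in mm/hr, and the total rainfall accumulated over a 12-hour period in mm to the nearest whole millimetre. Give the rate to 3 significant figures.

R ≈ 19.0 mm/hr; total ≈ 228 mm

Column moisture flux per unit crosswind length is F = V × PW.
Inflow: F_in = 11.7 × 26.9 = 314.73 mm·m/s
Outflow: F_out = 11.7 × 8.86 = 103.662 mm·m/s
Steady-state rate R = (F_in − F_out)/L = (314.73 − 103.662) / 40000 m = 5.277e-03 mm/s.
R = 5.277e-03 × 3600 = 19.0 mm/hr.
Over 12 h: total = 19.0 × 12 = 228 mm.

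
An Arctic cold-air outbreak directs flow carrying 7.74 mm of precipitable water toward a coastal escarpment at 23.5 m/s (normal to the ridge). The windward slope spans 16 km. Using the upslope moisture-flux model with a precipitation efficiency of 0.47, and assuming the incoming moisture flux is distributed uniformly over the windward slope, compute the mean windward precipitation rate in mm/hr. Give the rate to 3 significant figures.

Incoming column moisture flux per unit ridge length: F = V × PW = 23.5 × 7.74 = 181.89 mm·m/s.
Spread over the 16 km slope with efficiency ε = 0.47: R = ε·F/W = 0.47 × 181.89 / 16000 m = 5.343e-03 mm/s.
R = 5.343e-03 × 3600 = 19.2 mm/hr.

R ≈ 19.2 mm/hr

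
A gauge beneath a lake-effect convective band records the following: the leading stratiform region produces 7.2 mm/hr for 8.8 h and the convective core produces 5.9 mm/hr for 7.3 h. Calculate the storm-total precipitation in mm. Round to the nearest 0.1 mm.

total ≈ 106.4 mm

Total = Σ Rᵢ Δtᵢ = 7.2 × 8.8 + 5.9 × 7.3
      = 63.36 + 43.07 = 106.4 mm.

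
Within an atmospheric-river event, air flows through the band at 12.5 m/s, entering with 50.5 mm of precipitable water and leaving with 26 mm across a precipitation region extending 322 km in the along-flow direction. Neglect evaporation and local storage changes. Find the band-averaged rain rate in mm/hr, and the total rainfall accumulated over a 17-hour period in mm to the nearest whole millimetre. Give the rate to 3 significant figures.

R ≈ 3.42 mm/hr; total ≈ 58 mm

Column moisture flux per unit crosswind length is F = V × PW.
Inflow: F_in = 12.5 × 50.5 = 631.25 mm·m/s
Outflow: F_out = 12.5 × 26 = 325 mm·m/s
Steady-state rate R = (F_in − F_out)/L = (631.25 − 325) / 322000 m = 9.511e-04 mm/s.
R = 9.511e-04 × 3600 = 3.42 mm/hr.
Over 17 h: total = 3.42 × 17 = 58.14 ≈ 58 mm.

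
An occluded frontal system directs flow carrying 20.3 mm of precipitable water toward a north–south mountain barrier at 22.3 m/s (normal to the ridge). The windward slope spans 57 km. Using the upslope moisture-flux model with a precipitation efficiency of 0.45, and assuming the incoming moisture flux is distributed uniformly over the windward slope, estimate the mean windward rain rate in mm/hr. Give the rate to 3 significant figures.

R ≈ 12.9 mm/hr

Incoming column moisture flux per unit ridge length: F = V × PW = 22.3 × 20.3 = 452.69 mm·m/s.
Spread over the 57 km slope with efficiency ε = 0.45: R = ε·F/W = 0.45 × 452.69 / 57000 m = 3.574e-03 mm/s.
R = 3.574e-03 × 3600 = 12.9 mm/hr.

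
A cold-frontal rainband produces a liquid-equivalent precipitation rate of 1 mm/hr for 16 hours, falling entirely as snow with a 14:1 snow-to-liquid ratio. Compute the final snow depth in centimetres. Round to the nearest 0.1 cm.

Liquid-equivalent depth = 1 × 16 = 16 mm.
Snow depth = 16 mm × 14 = 224 mm = 22.4 cm.

snow depth ≈ 22.4 cm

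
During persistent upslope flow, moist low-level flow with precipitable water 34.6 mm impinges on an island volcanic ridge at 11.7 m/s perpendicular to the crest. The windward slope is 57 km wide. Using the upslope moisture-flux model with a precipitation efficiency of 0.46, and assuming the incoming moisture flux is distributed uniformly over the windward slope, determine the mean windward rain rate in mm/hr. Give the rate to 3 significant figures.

R ≈ 11.8 mm/hr

Incoming column moisture flux per unit ridge length: F = V × PW = 11.7 × 34.6 = 404.82 mm·m/s.
Spread over the 57 km slope with efficiency ε = 0.46: R = ε·F/W = 0.46 × 404.82 / 57000 m = 3.267e-03 mm/s.
R = 3.267e-03 × 3600 = 11.8 mm/hr.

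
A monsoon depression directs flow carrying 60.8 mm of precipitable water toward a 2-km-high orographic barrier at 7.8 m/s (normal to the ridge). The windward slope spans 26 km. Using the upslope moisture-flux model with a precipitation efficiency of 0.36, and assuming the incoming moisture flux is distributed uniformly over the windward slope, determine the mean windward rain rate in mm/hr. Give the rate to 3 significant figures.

Incoming column moisture flux per unit ridge length: F = V × PW = 7.8 × 60.8 = 474.24 mm·m/s.
Spread over the 26 km slope with efficiency ε = 0.36: R = ε·F/W = 0.36 × 474.24 / 26000 m = 6.566e-03 mm/s.
R = 6.566e-03 × 3600 = 23.6 mm/hr.

R ≈ 23.6 mm/hr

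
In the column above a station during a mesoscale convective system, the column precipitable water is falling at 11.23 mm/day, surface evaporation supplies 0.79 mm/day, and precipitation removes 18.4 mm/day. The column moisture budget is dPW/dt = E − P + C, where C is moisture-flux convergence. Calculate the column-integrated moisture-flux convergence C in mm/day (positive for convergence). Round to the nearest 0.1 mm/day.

C ≈ 6.4 mm/day

dPW/dt = -11.23 mm/day.
C = dPW/dt − E + P = (-11.23) − 0.79 + 18.4 = 6.4 mm/day.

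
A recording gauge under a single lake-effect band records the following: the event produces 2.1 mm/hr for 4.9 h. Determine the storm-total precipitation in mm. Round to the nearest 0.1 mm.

Total = Σ Rᵢ Δtᵢ = 2.1 × 4.9
      = 10.29 = 10.3 mm.

total ≈ 10.3 mm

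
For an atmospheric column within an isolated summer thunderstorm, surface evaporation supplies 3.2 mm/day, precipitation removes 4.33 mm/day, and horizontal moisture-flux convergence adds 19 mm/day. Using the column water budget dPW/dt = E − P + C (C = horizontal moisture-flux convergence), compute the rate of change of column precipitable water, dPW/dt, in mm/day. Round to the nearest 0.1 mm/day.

dPW/dt = E − P + C = 3.2 − 4.33 + (19) = 17.9 mm/day.

dPW/dt ≈ 17.9 mm/day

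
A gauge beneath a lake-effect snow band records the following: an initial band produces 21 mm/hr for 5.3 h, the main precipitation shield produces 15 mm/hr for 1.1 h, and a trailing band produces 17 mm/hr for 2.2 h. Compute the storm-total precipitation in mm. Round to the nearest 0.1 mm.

total ≈ 165.2 mm

Total = Σ Rᵢ Δtᵢ = 21 × 5.3 + 15 × 1.1 + 17 × 2.2
      = 111.3 + 16.5 + 37.4 = 165.2 mm.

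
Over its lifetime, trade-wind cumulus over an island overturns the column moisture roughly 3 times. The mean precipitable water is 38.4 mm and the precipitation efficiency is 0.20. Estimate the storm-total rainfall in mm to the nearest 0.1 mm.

rainfall ≈ 23.0 mm

Each cycle deposits ε × PW = 0.20 × 38.4 = 7.68 mm.
Over 3 cycles: 3 × 7.68 = 23.0 mm.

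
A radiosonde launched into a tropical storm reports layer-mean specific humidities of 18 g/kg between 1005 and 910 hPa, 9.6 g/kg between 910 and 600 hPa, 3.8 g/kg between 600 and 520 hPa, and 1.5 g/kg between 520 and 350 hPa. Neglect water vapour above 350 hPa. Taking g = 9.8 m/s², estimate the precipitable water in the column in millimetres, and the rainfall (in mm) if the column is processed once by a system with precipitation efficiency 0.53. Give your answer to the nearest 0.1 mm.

Precipitable water is the column-integrated vapour mass per unit area: PW = (1/g) Σ q̄ Δp, with q in kg/kg and Δp in Pa (1 kg/m² of water = 1 mm).
Layer 1005–910 hPa: Δp = 95 hPa = 9500 Pa, q̄ = 0.018 kg/kg → 0.018 × 9500 / 9.8 = 17.45 mm
Layer 910–600 hPa: Δp = 310 hPa = 31000 Pa, q̄ = 0.0096 kg/kg → 0.0096 × 31000 / 9.8 = 30.37 mm
Layer 600–520 hPa: Δp = 80 hPa = 8000 Pa, q̄ = 0.0038 kg/kg → 0.0038 × 8000 / 9.8 = 3.10 mm
Layer 520–350 hPa: Δp = 170 hPa = 17000 Pa, q̄ = 0.0015 kg/kg → 0.0015 × 17000 / 9.8 = 2.60 mm
PW = 17.45 + 30.37 + 3.10 + 2.60 = 53.52 ≈ 53.5 mm.
Rainfall = ε × PW = 0.53 × 53.5 = 28.4 mm.

PW ≈ 53.5 mm; rainfall ≈ 28.4 mm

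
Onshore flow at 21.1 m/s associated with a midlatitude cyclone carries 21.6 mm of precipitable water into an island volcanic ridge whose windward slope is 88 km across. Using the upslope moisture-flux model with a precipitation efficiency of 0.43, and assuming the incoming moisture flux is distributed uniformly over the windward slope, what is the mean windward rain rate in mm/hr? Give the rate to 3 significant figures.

Incoming column moisture flux per unit ridge length: F = V × PW = 21.1 × 21.6 = 455.76 mm·m/s.
Spread over the 88 km slope with efficiency ε = 0.43: R = ε·F/W = 0.43 × 455.76 / 88000 m = 2.227e-03 mm/s.
R = 2.227e-03 × 3600 = 8.02 mm/hr.

R ≈ 8.02 mm/hr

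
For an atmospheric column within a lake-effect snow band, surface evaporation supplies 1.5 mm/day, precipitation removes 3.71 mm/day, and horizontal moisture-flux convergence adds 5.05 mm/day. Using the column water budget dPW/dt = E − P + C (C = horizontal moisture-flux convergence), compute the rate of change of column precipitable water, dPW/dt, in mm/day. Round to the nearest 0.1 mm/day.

dPW/dt ≈ 2.8 mm/day

dPW/dt = E − P + C = 1.5 − 3.71 + (5.05) = 2.8 mm/day.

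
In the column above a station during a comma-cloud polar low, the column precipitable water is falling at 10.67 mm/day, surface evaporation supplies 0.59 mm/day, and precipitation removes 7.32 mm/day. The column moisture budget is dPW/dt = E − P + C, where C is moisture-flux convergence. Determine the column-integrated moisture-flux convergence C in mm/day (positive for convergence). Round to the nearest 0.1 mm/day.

C ≈ -3.9 mm/day

dPW/dt = -10.67 mm/day.
C = dPW/dt − E + P = (-10.67) − 0.59 + 7.32 = -3.9 mm/day.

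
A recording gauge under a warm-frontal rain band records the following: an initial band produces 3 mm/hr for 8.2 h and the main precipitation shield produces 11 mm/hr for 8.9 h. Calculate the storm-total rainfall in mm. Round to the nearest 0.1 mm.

Total = Σ Rᵢ Δtᵢ = 3 × 8.2 + 11 × 8.9
      = 24.6 + 97.9 = 122.5 mm.

total ≈ 122.5 mm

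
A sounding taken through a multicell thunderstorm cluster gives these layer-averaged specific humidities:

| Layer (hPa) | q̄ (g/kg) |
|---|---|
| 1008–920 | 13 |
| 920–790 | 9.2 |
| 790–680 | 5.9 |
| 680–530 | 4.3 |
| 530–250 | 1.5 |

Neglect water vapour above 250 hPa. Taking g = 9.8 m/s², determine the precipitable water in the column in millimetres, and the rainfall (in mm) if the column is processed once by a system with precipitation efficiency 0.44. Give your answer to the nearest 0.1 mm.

Precipitable water is the column-integrated vapour mass per unit area: PW = (1/g) Σ q̄ Δp, with q in kg/kg and Δp in Pa (1 kg/m² of water = 1 mm).
Layer 1008–920 hPa: Δp = 88 hPa = 8800 Pa, q̄ = 0.013 kg/kg → 0.013 × 8800 / 9.8 = 11.67 mm
Layer 920–790 hPa: Δp = 130 hPa = 13000 Pa, q̄ = 0.0092 kg/kg → 0.0092 × 13000 / 9.8 = 12.20 mm
Layer 790–680 hPa: Δp = 110 hPa = 11000 Pa, q̄ = 0.0059 kg/kg → 0.0059 × 11000 / 9.8 = 6.62 mm
Layer 680–530 hPa: Δp = 150 hPa = 15000 Pa, q̄ = 0.0043 kg/kg → 0.0043 × 15000 / 9.8 = 6.58 mm
Layer 530–250 hPa: Δp = 280 hPa = 28000 Pa, q̄ = 0.0015 kg/kg → 0.0015 × 28000 / 9.8 = 4.29 mm
PW = 11.67 + 12.20 + 6.62 + 6.58 + 4.29 = 41.36 ≈ 41.4 mm.
Rainfall = ε × PW = 0.44 × 41.4 = 18.2 mm.

PW ≈ 41.4 mm; rainfall ≈ 18.2 mm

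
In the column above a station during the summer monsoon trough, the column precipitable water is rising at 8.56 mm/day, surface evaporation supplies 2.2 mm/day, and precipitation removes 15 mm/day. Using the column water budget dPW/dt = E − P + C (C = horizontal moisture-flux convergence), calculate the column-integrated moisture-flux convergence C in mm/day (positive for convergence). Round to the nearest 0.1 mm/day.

dPW/dt = +8.56 mm/day.
C = dPW/dt − E + P = (+8.56) − 2.2 + 15 = 21.4 mm/day.

C ≈ 21.4 mm/day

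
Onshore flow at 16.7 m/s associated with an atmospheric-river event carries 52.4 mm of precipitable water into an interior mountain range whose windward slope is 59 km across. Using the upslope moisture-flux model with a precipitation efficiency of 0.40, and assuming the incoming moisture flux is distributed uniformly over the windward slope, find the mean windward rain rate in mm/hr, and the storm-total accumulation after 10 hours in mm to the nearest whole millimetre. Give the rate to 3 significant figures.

Incoming column moisture flux per unit ridge length: F = V × PW = 16.7 × 52.4 = 875.08 mm·m/s.
Spread over the 59 km slope with efficiency ε = 0.40: R = ε·F/W = 0.40 × 875.08 / 59000 m = 5.933e-03 mm/s.
R = 5.933e-03 × 3600 = 21.4 mm/hr.
Over 10 h: total = 21.4 × 10 = 214 mm.

R ≈ 21.4 mm/hr; total ≈ 214 mm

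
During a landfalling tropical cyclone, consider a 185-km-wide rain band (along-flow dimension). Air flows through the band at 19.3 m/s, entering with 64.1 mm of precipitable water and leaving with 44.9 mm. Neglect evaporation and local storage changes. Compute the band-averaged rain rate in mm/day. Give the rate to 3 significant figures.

Column moisture flux per unit crosswind length is F = V × PW.
Inflow: F_in = 19.3 × 64.1 = 1237.13 mm·m/s
Outflow: F_out = 19.3 × 44.9 = 866.57 mm·m/s
Steady-state rate R = (F_in − F_out)/L = (1237.13 − 866.57) / 185000 m = 2.003e-03 mm/s.
R = 2.003e-03 × 3600 × 24 = 173 mm/day.

R ≈ 173 mm/day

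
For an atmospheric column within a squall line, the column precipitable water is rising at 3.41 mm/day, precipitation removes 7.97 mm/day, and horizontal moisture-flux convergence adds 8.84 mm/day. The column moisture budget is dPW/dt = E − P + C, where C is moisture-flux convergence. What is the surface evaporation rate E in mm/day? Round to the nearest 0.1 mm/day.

dPW/dt = +3.41 mm/day.
E = dPW/dt + P − C = (+3.41) + 7.97 − (8.84) = 2.5 mm/day.

E ≈ 2.5 mm/day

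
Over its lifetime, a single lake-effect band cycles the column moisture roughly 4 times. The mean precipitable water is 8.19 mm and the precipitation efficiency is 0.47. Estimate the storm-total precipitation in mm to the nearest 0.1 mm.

Each cycle deposits ε × PW = 0.47 × 8.19 = 3.8493 mm.
Over 4 cycles: 4 × 3.8493 = 15.4 mm.

precipitation ≈ 15.4 mm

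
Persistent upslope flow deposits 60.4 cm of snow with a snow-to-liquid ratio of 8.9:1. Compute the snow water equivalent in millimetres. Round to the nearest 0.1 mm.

SWE ≈ 67.9 mm

SWE = snow depth / ratio = 60.4 cm / 8.9 = 6.787 cm = 67.9 mm.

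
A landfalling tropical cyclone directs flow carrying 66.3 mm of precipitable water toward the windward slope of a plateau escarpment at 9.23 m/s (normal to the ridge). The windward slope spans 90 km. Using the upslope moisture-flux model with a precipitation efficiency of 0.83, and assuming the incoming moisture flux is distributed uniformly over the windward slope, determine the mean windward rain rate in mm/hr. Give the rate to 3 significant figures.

Incoming column moisture flux per unit ridge length: F = V × PW = 9.23 × 66.3 = 611.949 mm·m/s.
Spread over the 90 km slope with efficiency ε = 0.83: R = ε·F/W = 0.83 × 611.949 / 90000 m = 5.644e-03 mm/s.
R = 5.644e-03 × 3600 = 20.3 mm/hr.

R ≈ 20.3 mm/hr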